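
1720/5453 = 1720/5453 = 0.32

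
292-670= -378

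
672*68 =45696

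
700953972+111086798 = 812040770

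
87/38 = 2 + 11/38=2.29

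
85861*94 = 8070934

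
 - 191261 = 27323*( - 7)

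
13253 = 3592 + 9661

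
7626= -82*( - 93)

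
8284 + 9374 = 17658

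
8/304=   1/38 = 0.03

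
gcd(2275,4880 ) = 5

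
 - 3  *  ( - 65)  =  195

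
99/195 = 33/65 = 0.51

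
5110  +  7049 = 12159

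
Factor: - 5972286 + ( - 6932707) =-12904993^1 = - 12904993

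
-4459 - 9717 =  - 14176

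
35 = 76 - 41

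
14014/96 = 7007/48 = 145.98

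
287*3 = 861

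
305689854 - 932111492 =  - 626421638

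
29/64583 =1/2227 = 0.00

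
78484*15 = 1177260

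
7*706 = 4942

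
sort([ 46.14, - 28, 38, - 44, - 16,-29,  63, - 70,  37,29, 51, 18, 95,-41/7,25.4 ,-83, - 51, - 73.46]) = [ - 83,- 73.46,- 70, - 51, - 44, - 29, - 28, - 16, - 41/7,18,25.4,29,37,38,46.14,51 , 63, 95 ] 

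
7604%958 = 898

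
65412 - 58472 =6940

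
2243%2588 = 2243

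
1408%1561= 1408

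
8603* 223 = 1918469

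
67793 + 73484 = 141277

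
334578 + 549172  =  883750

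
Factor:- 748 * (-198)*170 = 25177680 = 2^4*3^2*5^1*11^2*17^2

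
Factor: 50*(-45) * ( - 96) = 216000 = 2^6*3^3*5^3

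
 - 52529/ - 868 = 52529/868 = 60.52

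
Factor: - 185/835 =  - 37/167 = -  37^1 * 167^( - 1)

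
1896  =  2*948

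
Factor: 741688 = 2^3*83^1*1117^1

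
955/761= 955/761 =1.25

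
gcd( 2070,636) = 6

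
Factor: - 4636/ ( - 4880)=2^( - 2) * 5^( - 1)*19^1=19/20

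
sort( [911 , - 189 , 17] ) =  [ - 189, 17,911 ] 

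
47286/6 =7881 = 7881.00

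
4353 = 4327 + 26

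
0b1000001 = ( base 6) 145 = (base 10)65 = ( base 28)29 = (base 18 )3b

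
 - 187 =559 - 746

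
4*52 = 208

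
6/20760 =1/3460= 0.00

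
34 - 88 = -54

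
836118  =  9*92902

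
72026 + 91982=164008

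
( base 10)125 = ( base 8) 175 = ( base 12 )a5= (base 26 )4L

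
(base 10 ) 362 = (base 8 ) 552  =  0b101101010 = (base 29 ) CE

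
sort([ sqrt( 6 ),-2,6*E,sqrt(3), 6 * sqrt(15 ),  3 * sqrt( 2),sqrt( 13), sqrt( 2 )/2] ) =[ - 2,  sqrt (2 ) /2,sqrt( 3), sqrt( 6 ),sqrt( 13),3*sqrt( 2), 6 * E, 6*sqrt (15)]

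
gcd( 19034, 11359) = 307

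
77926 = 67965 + 9961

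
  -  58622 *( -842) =49359724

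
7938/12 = 661+ 1/2 = 661.50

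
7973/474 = 7973/474 = 16.82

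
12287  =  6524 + 5763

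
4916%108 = 56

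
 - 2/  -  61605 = 2/61605 = 0.00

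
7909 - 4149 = 3760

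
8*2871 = 22968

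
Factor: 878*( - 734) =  - 2^2 * 367^1*439^1 = -644452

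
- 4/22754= - 1 + 11375/11377 = -  0.00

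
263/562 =263/562  =  0.47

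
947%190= 187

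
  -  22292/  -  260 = 85 + 48/65   =  85.74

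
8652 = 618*14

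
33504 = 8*4188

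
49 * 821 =40229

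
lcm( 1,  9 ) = 9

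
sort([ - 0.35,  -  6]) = [  -  6, - 0.35]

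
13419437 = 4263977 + 9155460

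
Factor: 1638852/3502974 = 2^1*41^1*283^ ( - 1)* 2063^( - 1)*3331^1= 273142/583829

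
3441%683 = 26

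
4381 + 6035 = 10416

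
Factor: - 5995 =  -5^1*11^1*109^1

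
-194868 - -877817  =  682949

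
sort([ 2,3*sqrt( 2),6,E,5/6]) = [ 5/6,  2, E,3*sqrt(2 ),6 ]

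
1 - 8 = -7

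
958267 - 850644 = 107623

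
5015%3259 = 1756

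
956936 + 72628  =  1029564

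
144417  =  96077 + 48340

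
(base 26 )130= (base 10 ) 754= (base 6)3254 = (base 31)OA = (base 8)1362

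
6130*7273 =44583490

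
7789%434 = 411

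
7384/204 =36 + 10/51 =36.20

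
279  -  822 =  - 543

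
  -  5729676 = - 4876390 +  - 853286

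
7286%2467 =2352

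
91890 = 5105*18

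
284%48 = 44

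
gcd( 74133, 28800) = 9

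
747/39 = 19  +  2/13 = 19.15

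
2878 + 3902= 6780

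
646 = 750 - 104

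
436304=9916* 44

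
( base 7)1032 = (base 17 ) 149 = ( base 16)16E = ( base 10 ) 366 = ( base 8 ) 556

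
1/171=1/171 = 0.01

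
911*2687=2447857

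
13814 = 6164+7650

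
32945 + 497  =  33442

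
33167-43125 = -9958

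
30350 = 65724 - 35374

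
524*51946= 27219704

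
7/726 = 7/726 = 0.01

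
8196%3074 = 2048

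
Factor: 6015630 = 2^1*3^1*5^1*239^1 *839^1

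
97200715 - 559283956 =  - 462083241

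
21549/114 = 189 + 1/38 = 189.03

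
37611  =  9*4179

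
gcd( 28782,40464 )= 18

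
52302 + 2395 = 54697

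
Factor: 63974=2^1 * 29^1*1103^1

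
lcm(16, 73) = 1168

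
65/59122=65/59122 =0.00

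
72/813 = 24/271  =  0.09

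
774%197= 183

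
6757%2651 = 1455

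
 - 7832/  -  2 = 3916/1 = 3916.00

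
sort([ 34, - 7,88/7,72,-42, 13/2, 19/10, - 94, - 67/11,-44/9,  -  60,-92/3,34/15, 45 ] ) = [ - 94,-60, - 42,-92/3,-7 ,-67/11,-44/9,19/10, 34/15, 13/2, 88/7, 34,45, 72] 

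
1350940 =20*67547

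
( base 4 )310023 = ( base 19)94E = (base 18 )A59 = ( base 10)3339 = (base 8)6413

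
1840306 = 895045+945261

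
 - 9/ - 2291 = 9/2291= 0.00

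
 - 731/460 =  - 2+ 189/460 = - 1.59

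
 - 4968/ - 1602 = 3 + 9/89= 3.10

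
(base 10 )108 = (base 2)1101100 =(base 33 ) 39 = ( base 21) 53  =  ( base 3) 11000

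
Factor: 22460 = 2^2* 5^1* 1123^1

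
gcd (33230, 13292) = 6646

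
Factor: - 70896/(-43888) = 3^1 * 7^1*13^(-1) = 21/13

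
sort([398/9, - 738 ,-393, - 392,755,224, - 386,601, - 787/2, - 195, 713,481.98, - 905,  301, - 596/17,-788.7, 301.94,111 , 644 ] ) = [ - 905, - 788.7, - 738, - 787/2,  -  393, - 392,-386, - 195, - 596/17,398/9,111,224, 301, 301.94, 481.98, 601 , 644, 713, 755] 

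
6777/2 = 3388 + 1/2= 3388.50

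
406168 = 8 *50771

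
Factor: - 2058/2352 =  - 2^( - 3 ) *7^1=- 7/8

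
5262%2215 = 832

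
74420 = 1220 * 61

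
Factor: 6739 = 23^1*293^1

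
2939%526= 309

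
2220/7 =317 +1/7  =  317.14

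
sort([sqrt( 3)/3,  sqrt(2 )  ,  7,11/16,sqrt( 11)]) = [sqrt(3)/3,11/16, sqrt ( 2), sqrt( 11 ),7 ]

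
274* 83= 22742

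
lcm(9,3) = 9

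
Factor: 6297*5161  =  3^1*13^1*397^1*2099^1 = 32498817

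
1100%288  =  236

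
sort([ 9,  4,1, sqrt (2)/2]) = [sqrt ( 2)/2, 1 , 4,9]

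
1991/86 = 23 + 13/86 = 23.15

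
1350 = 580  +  770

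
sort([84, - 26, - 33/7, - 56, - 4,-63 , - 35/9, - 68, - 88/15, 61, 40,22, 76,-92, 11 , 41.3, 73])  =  [ -92, - 68, - 63, - 56, -26, - 88/15, - 33/7,-4,- 35/9, 11, 22, 40,41.3, 61 , 73, 76, 84]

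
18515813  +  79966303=98482116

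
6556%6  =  4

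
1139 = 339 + 800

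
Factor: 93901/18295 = 5^( - 1)*3659^(-1 )*93901^1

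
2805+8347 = 11152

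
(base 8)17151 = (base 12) 4609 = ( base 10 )7785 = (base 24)dc9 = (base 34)6OX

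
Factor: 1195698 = 2^1*3^1*7^4*83^1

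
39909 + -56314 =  - 16405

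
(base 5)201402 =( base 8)14515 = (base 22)D89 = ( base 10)6477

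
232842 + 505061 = 737903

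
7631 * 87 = 663897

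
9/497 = 9/497 = 0.02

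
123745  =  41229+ 82516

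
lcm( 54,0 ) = 0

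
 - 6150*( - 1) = 6150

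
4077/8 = 509 + 5/8 = 509.62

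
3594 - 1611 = 1983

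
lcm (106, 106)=106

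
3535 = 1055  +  2480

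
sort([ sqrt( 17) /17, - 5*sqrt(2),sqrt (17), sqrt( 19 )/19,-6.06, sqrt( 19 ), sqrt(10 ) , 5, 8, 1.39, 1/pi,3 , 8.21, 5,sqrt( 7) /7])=[  -  5  *sqrt(2), - 6.06, sqrt(19)/19,sqrt(17 )/17, 1/pi, sqrt(7 )/7, 1.39, 3, sqrt(10), sqrt(17 ), sqrt(19), 5, 5,  8 , 8.21]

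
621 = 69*9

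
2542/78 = 32+23/39   =  32.59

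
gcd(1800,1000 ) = 200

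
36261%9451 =7908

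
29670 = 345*86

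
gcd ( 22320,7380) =180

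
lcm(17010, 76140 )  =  1598940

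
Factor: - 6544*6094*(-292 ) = 2^7 * 11^1*73^1 * 277^1* 409^1 = 11644707712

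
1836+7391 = 9227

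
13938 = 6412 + 7526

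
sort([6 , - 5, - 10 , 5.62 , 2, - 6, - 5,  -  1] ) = [ - 10, - 6, - 5, - 5, - 1, 2, 5.62,6]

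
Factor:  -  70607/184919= - 7^( - 1) * 26417^( - 1)* 70607^1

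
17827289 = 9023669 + 8803620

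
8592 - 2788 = 5804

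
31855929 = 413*77133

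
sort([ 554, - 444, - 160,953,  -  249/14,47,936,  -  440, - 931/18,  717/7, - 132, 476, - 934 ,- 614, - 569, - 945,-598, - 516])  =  [-945, -934, - 614,-598 ,- 569, - 516,-444, - 440,-160,  -  132, - 931/18, - 249/14,47 , 717/7, 476, 554,936,953]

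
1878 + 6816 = 8694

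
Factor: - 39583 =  - 23^1*1721^1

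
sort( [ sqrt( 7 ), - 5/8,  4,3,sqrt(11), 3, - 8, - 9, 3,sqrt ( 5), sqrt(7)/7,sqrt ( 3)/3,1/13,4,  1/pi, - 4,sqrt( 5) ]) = [ - 9, - 8,  -  4,-5/8,1/13,1/pi,sqrt( 7 )/7, sqrt(3)/3,sqrt( 5), sqrt( 5),  sqrt( 7 ),  3,3,3,sqrt(11), 4,  4 ]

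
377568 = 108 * 3496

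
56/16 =7/2 = 3.50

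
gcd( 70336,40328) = 8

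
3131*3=9393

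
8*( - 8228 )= - 65824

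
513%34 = 3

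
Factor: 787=787^1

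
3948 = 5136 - 1188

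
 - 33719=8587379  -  8621098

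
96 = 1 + 95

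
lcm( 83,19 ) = 1577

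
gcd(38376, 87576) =984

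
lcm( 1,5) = 5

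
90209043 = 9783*9221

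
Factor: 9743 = 9743^1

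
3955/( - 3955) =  - 1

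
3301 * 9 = 29709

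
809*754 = 609986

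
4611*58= 267438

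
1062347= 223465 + 838882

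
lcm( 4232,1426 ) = 131192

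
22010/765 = 28 +118/153 = 28.77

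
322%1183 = 322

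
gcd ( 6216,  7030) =74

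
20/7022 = 10/3511= 0.00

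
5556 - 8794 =  -  3238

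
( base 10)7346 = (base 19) 116c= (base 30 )84Q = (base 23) DK9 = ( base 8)16262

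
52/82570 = 26/41285 = 0.00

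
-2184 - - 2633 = 449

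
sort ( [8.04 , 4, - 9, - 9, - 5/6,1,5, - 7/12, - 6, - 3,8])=[ - 9, - 9,-6 , - 3 , - 5/6, - 7/12 , 1 , 4,  5,8,8.04 ]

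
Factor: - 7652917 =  - 7652917^1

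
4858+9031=13889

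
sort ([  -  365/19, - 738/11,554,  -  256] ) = [-256, - 738/11, - 365/19, 554] 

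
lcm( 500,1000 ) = 1000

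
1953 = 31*63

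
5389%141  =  31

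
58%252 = 58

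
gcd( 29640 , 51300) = 1140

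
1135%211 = 80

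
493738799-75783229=417955570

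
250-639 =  - 389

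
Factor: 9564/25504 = 3/8 = 2^( -3 )*3^1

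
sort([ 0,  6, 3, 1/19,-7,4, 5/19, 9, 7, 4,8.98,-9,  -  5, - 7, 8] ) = [ - 9, - 7,- 7,- 5, 0,1/19, 5/19, 3  ,  4, 4, 6, 7,8, 8.98, 9 ]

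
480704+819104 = 1299808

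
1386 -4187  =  -2801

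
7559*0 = 0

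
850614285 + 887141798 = 1737756083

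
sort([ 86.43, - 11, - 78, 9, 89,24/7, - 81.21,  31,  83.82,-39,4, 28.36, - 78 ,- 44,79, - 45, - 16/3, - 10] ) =[ - 81.21, - 78 , - 78, -45, - 44, - 39, - 11, - 10, - 16/3, 24/7, 4,9,28.36,31,79 , 83.82,  86.43, 89 ] 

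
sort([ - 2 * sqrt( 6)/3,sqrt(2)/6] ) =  [ -2*sqrt(6)/3,  sqrt(2)/6]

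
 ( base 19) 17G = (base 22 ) 114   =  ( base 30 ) h0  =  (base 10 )510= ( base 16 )1FE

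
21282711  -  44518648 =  - 23235937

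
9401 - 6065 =3336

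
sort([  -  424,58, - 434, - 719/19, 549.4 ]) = [ -434, - 424, - 719/19, 58,549.4 ] 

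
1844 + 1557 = 3401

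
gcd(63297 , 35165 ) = 7033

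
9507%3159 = 30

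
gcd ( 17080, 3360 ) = 280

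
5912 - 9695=-3783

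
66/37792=33/18896= 0.00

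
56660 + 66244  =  122904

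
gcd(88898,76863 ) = 1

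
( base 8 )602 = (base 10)386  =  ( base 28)DM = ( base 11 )321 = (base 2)110000010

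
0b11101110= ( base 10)238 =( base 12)17A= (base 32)7E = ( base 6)1034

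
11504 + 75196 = 86700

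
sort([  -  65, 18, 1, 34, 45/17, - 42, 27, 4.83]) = [-65,-42, 1, 45/17, 4.83, 18,27, 34]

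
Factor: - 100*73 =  - 2^2*5^2  *  73^1 = - 7300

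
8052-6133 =1919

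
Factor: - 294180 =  - 2^2*3^1 * 5^1  *4903^1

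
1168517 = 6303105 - 5134588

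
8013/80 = 8013/80 = 100.16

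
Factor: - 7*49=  - 343 =- 7^3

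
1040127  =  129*8063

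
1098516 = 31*35436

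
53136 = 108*492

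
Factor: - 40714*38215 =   -  1555885510 = - 2^1 * 5^1*7643^1*20357^1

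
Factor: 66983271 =3^1*22327757^1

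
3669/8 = 3669/8 = 458.62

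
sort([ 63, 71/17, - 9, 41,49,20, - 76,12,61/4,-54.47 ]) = [ - 76, - 54.47 ,  -  9,71/17,12,61/4, 20, 41  ,  49,63]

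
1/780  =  1/780 = 0.00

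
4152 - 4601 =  - 449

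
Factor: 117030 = 2^1*3^1*5^1*47^1*83^1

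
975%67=37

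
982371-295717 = 686654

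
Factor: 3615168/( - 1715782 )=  - 1807584/857891=- 2^5*3^1 * 19^1 * 47^ ( - 1 )*991^1*18253^( - 1 ) 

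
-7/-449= 7/449 = 0.02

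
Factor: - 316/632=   -  2^( - 1) =- 1/2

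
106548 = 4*26637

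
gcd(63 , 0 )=63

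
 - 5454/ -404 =27/2 = 13.50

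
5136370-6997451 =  - 1861081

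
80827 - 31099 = 49728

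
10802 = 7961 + 2841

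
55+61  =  116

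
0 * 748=0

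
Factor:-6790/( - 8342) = 35/43 = 5^1*7^1*43^(-1) 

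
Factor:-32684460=  -  2^2*3^1 * 5^1*139^1* 3919^1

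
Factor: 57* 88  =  5016 = 2^3*3^1*11^1*19^1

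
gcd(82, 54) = 2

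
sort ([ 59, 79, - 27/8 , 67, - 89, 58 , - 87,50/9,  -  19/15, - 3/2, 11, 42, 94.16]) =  [ - 89,  -  87, - 27/8, - 3/2,- 19/15, 50/9 , 11,42, 58, 59,67, 79,94.16] 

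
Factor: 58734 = 2^1*3^2 * 13^1*251^1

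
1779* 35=62265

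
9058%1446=382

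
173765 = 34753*5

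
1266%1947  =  1266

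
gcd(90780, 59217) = 3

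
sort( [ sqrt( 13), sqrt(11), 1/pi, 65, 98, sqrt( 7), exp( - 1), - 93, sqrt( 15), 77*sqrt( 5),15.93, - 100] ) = [-100, - 93,  1/pi, exp( - 1 ), sqrt( 7 ), sqrt( 11), sqrt(13 ),sqrt( 15),15.93 , 65, 98, 77*sqrt( 5) ] 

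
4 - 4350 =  - 4346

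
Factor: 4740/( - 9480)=-2^( -1 ) =- 1/2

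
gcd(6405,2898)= 21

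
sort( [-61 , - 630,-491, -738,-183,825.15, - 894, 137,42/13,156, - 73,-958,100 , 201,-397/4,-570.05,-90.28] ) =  [ - 958, - 894,-738, - 630, - 570.05, - 491,-183 ,-397/4, - 90.28,  -  73, - 61,42/13,100,137,156, 201,825.15] 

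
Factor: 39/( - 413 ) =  - 3^1*7^( - 1 ) * 13^1*  59^ ( - 1 )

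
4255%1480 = 1295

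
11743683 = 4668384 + 7075299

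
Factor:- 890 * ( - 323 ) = 2^1*5^1*17^1*19^1  *  89^1 = 287470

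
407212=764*533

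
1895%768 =359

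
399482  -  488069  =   - 88587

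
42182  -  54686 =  - 12504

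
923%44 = 43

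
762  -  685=77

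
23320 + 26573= 49893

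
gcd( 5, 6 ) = 1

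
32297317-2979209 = 29318108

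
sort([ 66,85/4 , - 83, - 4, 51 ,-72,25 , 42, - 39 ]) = [ - 83 , - 72, - 39, - 4,85/4,25, 42,  51, 66] 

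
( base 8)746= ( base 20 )146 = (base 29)GM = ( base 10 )486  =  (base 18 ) 190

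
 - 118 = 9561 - 9679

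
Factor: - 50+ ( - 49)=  - 3^2*11^1 = -99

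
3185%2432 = 753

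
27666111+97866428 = 125532539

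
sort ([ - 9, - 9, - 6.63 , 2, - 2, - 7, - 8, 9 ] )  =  [ - 9, - 9 , - 8, - 7, - 6.63, - 2, 2, 9 ]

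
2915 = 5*583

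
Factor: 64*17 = 1088= 2^6 * 17^1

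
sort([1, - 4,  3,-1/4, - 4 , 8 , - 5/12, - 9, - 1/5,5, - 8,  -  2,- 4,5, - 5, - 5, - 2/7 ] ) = [ -9 ,  -  8,- 5, - 5,  -  4, - 4 , - 4,- 2, - 5/12,-2/7,- 1/4, - 1/5, 1,3, 5,5,8]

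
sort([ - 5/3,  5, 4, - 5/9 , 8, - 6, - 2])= [ - 6, - 2, - 5/3, - 5/9, 4, 5, 8]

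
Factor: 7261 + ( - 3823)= 3438 = 2^1*3^2 * 191^1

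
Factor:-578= -2^1 *17^2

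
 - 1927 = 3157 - 5084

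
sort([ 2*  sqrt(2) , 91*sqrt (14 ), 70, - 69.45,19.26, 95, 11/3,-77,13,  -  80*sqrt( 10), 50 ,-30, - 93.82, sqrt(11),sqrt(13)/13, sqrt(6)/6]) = [ - 80*sqrt( 10 ),-93.82, - 77 , - 69.45, - 30, sqrt(13 )/13,sqrt( 6)/6,2 * sqrt(2), sqrt(11), 11/3, 13, 19.26,  50,70,95,91 * sqrt(14 )]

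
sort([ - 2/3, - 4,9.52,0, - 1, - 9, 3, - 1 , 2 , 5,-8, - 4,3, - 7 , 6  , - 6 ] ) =[  -  9, - 8 , - 7, - 6 , -4, - 4, - 1, - 1, - 2/3,0,2,3, 3,5,6, 9.52 ]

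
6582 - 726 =5856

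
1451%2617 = 1451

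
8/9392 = 1/1174 =0.00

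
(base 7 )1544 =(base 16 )26C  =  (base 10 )620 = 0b1001101100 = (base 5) 4440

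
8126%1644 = 1550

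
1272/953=1+ 319/953 = 1.33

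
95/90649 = 5/4771  =  0.00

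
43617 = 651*67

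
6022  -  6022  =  0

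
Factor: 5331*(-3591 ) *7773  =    -  148803366033 = -3^5*7^1*19^1*1777^1*2591^1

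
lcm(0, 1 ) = 0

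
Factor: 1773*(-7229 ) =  - 12817017=-3^2*197^1*7229^1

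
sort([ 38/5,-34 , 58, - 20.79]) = [ - 34,-20.79, 38/5, 58]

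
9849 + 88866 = 98715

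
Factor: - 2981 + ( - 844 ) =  - 3^2*5^2*17^1 = -3825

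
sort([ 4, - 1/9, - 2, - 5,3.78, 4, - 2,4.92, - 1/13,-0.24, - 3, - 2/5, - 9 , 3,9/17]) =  [-9, - 5 , - 3 , -2, - 2, - 2/5, - 0.24, - 1/9, - 1/13, 9/17, 3,3.78, 4,  4, 4.92]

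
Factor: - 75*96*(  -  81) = 2^5*3^6*5^2 = 583200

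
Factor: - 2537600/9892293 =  - 2^7*3^ ( - 1 )*5^2 * 13^1*19^(-1)*61^1*173549^( - 1)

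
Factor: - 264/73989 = - 2^3*3^( - 1 )*11^1*8221^( - 1 ) = - 88/24663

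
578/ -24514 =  - 17/721 = - 0.02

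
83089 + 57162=140251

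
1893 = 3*631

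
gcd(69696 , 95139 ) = 99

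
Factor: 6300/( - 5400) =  - 2^( - 1)*3^ (-1)  *7^1 = - 7/6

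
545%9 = 5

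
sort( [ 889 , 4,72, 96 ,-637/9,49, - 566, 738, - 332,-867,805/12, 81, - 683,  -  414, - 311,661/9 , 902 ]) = [ - 867, - 683, - 566,  -  414,  -  332, - 311, - 637/9 , 4,49, 805/12, 72, 661/9, 81,96  ,  738, 889,902] 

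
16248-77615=  -  61367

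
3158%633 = 626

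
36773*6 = 220638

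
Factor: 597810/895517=2^1*3^1*5^1*7^(-1)*19927^1*127931^( - 1) 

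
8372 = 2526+5846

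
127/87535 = 127/87535= 0.00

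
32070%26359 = 5711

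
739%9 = 1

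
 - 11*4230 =-46530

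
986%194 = 16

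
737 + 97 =834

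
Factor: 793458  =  2^1*3^2 * 17^1*2593^1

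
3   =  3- 0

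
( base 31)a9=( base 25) CJ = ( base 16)13F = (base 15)164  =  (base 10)319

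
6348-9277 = -2929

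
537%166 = 39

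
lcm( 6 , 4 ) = 12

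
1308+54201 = 55509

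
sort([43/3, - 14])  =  [ - 14,43/3 ] 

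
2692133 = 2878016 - 185883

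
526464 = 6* 87744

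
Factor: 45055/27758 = 2^( - 1 )*5^1*9011^1 * 13879^( - 1)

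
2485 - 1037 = 1448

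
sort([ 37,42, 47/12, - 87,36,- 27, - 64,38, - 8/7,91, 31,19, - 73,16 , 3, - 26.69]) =[ - 87, - 73, - 64, - 27, - 26.69, - 8/7,3,47/12,16,19, 31,36,37,38,42, 91 ] 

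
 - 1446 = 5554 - 7000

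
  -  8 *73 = - 584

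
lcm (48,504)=1008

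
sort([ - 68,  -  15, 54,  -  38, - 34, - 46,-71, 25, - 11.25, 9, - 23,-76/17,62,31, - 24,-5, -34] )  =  [ - 71 ,-68,-46 ,-38, - 34,-34, - 24, - 23,-15 ,-11.25, - 5, - 76/17,9, 25,  31, 54,62 ] 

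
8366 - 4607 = 3759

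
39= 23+16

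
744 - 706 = 38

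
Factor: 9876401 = 751^1*13151^1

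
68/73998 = 34/36999 =0.00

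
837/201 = 4 + 11/67 = 4.16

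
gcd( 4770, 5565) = 795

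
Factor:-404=  -  2^2*101^1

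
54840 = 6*9140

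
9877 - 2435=7442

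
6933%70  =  3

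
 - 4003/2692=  - 2  +  1381/2692 =- 1.49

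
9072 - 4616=4456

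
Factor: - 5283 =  - 3^2 * 587^1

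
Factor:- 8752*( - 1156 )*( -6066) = -2^7*3^2*17^2 *337^1*547^1= - 61371614592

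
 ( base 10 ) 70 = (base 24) 2m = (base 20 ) 3A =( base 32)26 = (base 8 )106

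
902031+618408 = 1520439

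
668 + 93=761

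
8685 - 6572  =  2113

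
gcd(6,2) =2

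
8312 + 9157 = 17469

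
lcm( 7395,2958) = 14790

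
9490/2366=4+1/91  =  4.01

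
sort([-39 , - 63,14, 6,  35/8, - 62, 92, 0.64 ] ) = [ - 63, - 62,-39, 0.64, 35/8 , 6, 14,92]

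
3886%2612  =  1274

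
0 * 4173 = 0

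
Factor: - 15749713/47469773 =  - 7^1*13^(-1)*31^( - 1)*61^( - 1)*1931^( - 1)*2249959^1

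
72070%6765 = 4420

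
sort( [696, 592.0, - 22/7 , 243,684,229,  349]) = [ - 22/7,229,243, 349, 592.0,684,696 ] 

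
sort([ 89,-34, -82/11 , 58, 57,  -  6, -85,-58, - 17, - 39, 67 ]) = [ - 85,-58 ,  -  39, - 34,  -  17, - 82/11,  -  6, 57,58 , 67,89 ] 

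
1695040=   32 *52970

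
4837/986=4837/986 = 4.91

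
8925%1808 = 1693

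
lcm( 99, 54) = 594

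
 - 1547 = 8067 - 9614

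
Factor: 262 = 2^1*131^1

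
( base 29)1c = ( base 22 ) 1j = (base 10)41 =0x29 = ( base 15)2B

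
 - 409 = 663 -1072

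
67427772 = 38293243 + 29134529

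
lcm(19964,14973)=59892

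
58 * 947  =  54926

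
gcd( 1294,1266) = 2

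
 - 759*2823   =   - 2142657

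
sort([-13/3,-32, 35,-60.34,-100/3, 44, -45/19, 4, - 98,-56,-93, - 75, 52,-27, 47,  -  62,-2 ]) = [ - 98, - 93,-75,  -  62,-60.34 , - 56,-100/3, - 32, - 27, - 13/3, - 45/19, - 2, 4,35, 44, 47,52]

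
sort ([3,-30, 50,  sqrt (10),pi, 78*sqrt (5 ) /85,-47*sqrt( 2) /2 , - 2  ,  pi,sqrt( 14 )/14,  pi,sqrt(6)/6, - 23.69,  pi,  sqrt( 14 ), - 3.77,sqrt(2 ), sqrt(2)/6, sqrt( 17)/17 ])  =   [  -  47*sqrt (2) /2, - 30,-23.69, - 3.77, - 2,sqrt( 2 )/6,sqrt(17)/17,sqrt( 14)/14,sqrt(6)/6, sqrt( 2),78 * sqrt( 5) /85,  3,pi , pi, pi,  pi,  sqrt( 10),  sqrt (14), 50]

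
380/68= 95/17 = 5.59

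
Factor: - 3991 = - 13^1*307^1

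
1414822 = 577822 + 837000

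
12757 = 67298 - 54541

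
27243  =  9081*3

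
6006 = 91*66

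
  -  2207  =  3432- 5639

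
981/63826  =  981/63826= 0.02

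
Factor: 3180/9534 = 2^1*5^1 * 7^(-1 )*53^1 * 227^( - 1) = 530/1589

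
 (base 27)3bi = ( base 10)2502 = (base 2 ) 100111000110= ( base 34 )25K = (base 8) 4706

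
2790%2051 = 739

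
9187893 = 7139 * 1287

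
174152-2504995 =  - 2330843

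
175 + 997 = 1172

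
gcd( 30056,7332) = 52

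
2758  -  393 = 2365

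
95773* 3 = 287319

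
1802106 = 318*5667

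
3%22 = 3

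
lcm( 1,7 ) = 7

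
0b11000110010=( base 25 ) 2DB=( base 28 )20i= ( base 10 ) 1586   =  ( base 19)479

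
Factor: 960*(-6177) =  - 2^6*3^2*5^1*29^1*71^1 = - 5929920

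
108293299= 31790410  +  76502889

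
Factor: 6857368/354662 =2^2 * 7^(-2)*11^( - 1)*  47^(-1)*122453^1 = 489812/25333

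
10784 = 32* 337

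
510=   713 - 203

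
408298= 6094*67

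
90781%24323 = 17812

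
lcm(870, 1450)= 4350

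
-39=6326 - 6365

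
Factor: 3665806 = 2^1*491^1*3733^1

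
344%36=20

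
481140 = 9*53460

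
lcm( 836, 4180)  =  4180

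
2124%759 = 606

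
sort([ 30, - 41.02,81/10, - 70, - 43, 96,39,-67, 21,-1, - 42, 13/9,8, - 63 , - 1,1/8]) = [ - 70, - 67, - 63,  -  43,- 42, - 41.02,  -  1,  -  1,  1/8,13/9,8,81/10,21,30,39,96 ] 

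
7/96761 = 1/13823 = 0.00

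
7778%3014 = 1750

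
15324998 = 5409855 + 9915143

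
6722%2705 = 1312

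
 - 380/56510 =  - 1 + 5613/5651 = -0.01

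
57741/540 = 19247/180 = 106.93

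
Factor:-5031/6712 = -2^(-3 )*3^2*13^1*43^1 * 839^( - 1 )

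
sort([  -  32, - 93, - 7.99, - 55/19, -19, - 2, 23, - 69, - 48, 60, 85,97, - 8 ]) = [-93,-69,-48, - 32 ,-19,-8,- 7.99,-55/19,-2 , 23, 60, 85, 97]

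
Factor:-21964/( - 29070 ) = 2^1*3^( - 2 )*5^( - 1 )*17^1  =  34/45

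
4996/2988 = 1 + 502/747 = 1.67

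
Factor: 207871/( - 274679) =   -  97^1*2143^1*274679^ (  -  1) 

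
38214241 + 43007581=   81221822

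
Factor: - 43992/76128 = -141/244 = - 2^(-2)*3^1*47^1 * 61^(-1)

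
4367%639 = 533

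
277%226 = 51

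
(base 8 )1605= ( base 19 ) 298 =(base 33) ra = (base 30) 101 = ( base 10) 901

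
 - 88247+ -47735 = -135982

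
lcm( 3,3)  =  3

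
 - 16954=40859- 57813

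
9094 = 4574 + 4520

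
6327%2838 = 651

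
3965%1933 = 99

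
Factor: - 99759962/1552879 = -2^1*151^1*330331^1*1552879^( - 1 ) 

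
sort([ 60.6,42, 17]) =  [ 17,42,60.6]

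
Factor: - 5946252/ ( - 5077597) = 2^2*3^1 * 7^(-1)*13^1 * 47^1*811^1*725371^( - 1 )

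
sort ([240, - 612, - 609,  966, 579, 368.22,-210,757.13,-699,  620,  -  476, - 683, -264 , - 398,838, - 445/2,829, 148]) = [ - 699, - 683, - 612,  -  609, - 476, - 398, - 264, - 445/2, - 210 , 148, 240 , 368.22, 579,  620,757.13,829,  838 , 966 ]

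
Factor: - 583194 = - 2^1*3^1*37^2*71^1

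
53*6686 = 354358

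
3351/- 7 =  - 3351/7 = - 478.71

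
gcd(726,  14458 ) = 2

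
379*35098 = 13302142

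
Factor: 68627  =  13^1*5279^1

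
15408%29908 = 15408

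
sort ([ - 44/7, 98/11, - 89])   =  [ - 89, - 44/7, 98/11]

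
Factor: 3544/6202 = 2^2*7^( - 1)=4/7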